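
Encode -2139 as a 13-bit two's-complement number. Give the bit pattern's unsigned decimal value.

6053

2139 in 13 bits: 0100001011011
Invert: 1011110100100
Add 1:  1011110100101 = 6053
(Check: 2^13 - 2139 = 8192 - 2139 = 6053.)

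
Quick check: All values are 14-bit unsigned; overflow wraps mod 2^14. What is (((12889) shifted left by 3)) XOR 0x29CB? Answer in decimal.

15107

12889 = 11001001011001
→ shifted left by 3 (mod 2^14) → 01001011001000 = 4808
0x29CB = 10100111001011
→ XOR → 11101100000011 = 15107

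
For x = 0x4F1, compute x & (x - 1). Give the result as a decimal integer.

x = 10011110001 = 1265
x - 1 = 10011110000
AND   = 10011110000 = 1264
(x & (x - 1) clears the lowest set bit of x.)

1264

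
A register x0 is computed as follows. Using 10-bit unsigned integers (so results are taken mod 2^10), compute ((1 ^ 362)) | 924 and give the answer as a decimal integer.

1023

1 = 0000000001
362 = 0101101010
→ ^ → 0101101011 = 363
924 = 1110011100
→ | → 1111111111 = 1023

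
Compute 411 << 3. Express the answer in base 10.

3288

411 = 000110011011
shift left by 3 → 110011011000 = 3288
(equivalently, 411 × 2^3 = 411 × 8)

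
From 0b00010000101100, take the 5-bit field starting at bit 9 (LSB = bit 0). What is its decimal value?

2

v = 00010000101100
Shift right by 9: 00010
Mask low 5 bits: 00010 = 2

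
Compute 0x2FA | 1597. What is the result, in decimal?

1791

0x2FA = 01011111010
1597 = 11000111101
 OR → 11011111111 = 1791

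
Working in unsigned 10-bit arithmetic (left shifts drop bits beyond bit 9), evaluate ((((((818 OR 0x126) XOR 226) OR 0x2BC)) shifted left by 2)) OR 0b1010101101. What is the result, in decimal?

1021

818 = 1100110010
0x126 = 0100100110
→ OR → 1100110110 = 822
226 = 0011100010
→ XOR → 1111010100 = 980
0x2BC = 1010111100
→ OR → 1111111100 = 1020
→ shifted left by 2 (mod 2^10) → 1111110000 = 1008
0b1010101101 = 1010101101
→ OR → 1111111101 = 1021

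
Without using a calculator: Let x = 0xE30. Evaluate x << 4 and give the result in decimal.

58112

0xE30 = 0000111000110000
shift left by 4 → 1110001100000000 = 58112
(equivalently, 3632 × 2^4 = 3632 × 16)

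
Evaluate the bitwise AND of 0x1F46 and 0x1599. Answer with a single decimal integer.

5376

0x1F46 = 1111101000110
0x1599 = 1010110011001
AND → 1010100000000 = 5376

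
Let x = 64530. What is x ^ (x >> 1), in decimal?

33307

x = 1111110000010010 = 64530
x>>1 = 0111111000001001
XOR  = 1000001000011011 = 33307
(x ^ (x >> 1) gives the standard binary-reflected Gray code of x.)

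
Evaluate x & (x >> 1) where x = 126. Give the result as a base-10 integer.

62

x = 1111110 = 126
x>>1 = 0111111
AND  = 0111110 = 62
(x & (x >> 1) has a 1 wherever x has two consecutive 1 bits.)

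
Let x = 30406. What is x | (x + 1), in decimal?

x = 111011011000110 = 30406
x + 1 = 111011011000111
OR    = 111011011000111 = 30407
(x | (x + 1) sets the lowest cleared bit.)

30407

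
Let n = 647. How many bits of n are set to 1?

647 = 1010000111
Count the 1s: 1 + 1 + 1 + 1 + 1 = 5

5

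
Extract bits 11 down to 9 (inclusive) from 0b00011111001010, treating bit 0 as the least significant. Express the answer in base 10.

3

v = 00011111001010
Shift right by 9: 00011
Mask low 3 bits: 011 = 3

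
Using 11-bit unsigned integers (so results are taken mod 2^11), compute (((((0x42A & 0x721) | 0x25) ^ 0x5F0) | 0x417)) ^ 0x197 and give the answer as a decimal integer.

0x42A = 10000101010
0x721 = 11100100001
→ & → 10000100000 = 1056
0x25 = 00000100101
→ | → 10000100101 = 1061
0x5F0 = 10111110000
→ ^ → 00111010101 = 469
0x417 = 10000010111
→ | → 10111010111 = 1495
0x197 = 00110010111
→ ^ → 10001000000 = 1088

1088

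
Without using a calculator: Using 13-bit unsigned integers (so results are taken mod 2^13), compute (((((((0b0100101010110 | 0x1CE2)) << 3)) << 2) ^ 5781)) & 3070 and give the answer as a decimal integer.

2132

0b0100101010110 = 0100101010110
0x1CE2 = 1110011100010
→ | → 1110111110110 = 7670
→ << 3 (mod 2^13) → 0111110110000 = 4016
→ << 2 (mod 2^13) → 1111011000000 = 7872
5781 = 1011010010101
→ ^ → 0100001010101 = 2133
3070 = 0101111111110
→ & → 0100001010100 = 2132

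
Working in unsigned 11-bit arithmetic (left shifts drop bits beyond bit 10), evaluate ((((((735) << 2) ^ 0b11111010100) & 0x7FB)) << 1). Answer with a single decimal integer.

735 = 01011011111
→ << 2 (mod 2^11) → 01101111100 = 892
0b11111010100 = 11111010100
→ ^ → 10010101000 = 1192
0x7FB = 11111111011
→ & → 10010101000 = 1192
→ << 1 (mod 2^11) → 00101010000 = 336

336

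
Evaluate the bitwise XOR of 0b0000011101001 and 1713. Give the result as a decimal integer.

a = 00011101001
1713 = 11010110001
XOR → 11001011000 = 1624

1624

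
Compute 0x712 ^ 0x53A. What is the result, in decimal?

552

0x712 = 11100010010
0x53A = 10100111010
XOR → 01000101000 = 552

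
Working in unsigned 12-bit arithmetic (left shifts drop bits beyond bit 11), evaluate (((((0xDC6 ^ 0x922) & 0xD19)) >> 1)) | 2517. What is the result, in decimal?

3029

0xDC6 = 110111000110
0x922 = 100100100010
→ ^ → 010011100100 = 1252
0xD19 = 110100011001
→ & → 010000000000 = 1024
→ >> 1 → 001000000000 = 512
2517 = 100111010101
→ | → 101111010101 = 3029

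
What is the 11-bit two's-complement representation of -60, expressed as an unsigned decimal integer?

1988

60 in 11 bits: 00000111100
Invert: 11111000011
Add 1:  11111000100 = 1988
(Check: 2^11 - 60 = 2048 - 60 = 1988.)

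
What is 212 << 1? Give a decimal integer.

212 = 011010100
shift left by 1 → 110101000 = 424
(equivalently, 212 × 2^1 = 212 × 2)

424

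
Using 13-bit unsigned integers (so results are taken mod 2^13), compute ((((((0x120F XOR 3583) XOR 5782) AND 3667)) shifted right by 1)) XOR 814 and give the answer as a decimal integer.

0x120F = 1001000001111
3583 = 0110111111111
→ XOR → 1111111110000 = 8176
5782 = 1011010010110
→ XOR → 0100101100110 = 2406
3667 = 0111001010011
→ AND → 0100001000010 = 2114
→ shifted right by 1 → 0010000100001 = 1057
814 = 0001100101110
→ XOR → 0011100001111 = 1807

1807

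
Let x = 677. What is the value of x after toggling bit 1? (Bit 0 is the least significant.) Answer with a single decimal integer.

679

x = 01010100101
bit 1 is currently 0; toggle it via x ^ (1 << 1) = x ^ 2
→ 01010100111 = 679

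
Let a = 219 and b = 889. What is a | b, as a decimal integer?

1019

219 = 0011011011
889 = 1101111001
 OR → 1111111011 = 1019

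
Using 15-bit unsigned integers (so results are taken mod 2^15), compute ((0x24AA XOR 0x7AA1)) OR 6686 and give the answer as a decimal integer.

0x24AA = 010010010101010
0x7AA1 = 111101010100001
→ XOR → 101111000001011 = 24075
6686 = 001101000011110
→ OR → 101111000011111 = 24095

24095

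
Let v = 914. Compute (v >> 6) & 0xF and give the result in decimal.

14

v = 001110010010
Shift right by 6: 001110
Mask low 4 bits: 1110 = 14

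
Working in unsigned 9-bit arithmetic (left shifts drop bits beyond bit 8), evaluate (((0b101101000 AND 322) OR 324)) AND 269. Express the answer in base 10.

260

0b101101000 = 101101000
322 = 101000010
→ AND → 101000000 = 320
324 = 101000100
→ OR → 101000100 = 324
269 = 100001101
→ AND → 100000100 = 260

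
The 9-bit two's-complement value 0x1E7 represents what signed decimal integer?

-25

pattern = 111100111 (MSB is 1 ⇒ negative)
Invert: 000011000, add 1 → 000011001 = 25, so the value is -25.
(Equivalently: 487 - 2^9 = 487 - 512 = -25.)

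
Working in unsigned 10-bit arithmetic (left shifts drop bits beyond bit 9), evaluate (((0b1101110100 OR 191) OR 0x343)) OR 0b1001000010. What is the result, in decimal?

1023

0b1101110100 = 1101110100
191 = 0010111111
→ OR → 1111111111 = 1023
0x343 = 1101000011
→ OR → 1111111111 = 1023
0b1001000010 = 1001000010
→ OR → 1111111111 = 1023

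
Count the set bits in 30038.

30038 = 111010101010110
Count the 1s: 1 + 1 + 1 + 1 + 1 + 1 + 1 + 1 + 1 = 9

9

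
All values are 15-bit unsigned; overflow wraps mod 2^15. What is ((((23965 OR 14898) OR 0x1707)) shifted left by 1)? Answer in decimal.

23965 = 101110110011101
14898 = 011101000110010
→ OR → 111111110111111 = 32703
0x1707 = 001011100000111
→ OR → 111111110111111 = 32703
→ shifted left by 1 (mod 2^15) → 111111101111110 = 32638

32638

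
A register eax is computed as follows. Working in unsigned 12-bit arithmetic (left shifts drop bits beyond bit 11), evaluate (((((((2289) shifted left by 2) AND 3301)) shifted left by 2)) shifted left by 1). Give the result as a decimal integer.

1568

2289 = 100011110001
→ shifted left by 2 (mod 2^12) → 001111000100 = 964
3301 = 110011100101
→ AND → 000011000100 = 196
→ shifted left by 2 (mod 2^12) → 001100010000 = 784
→ shifted left by 1 (mod 2^12) → 011000100000 = 1568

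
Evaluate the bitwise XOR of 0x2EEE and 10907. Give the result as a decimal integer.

1141

0x2EEE = 10111011101110
10907 = 10101010011011
XOR → 00010001110101 = 1141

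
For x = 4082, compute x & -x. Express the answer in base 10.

x = 111111110010 = 4082
-x (two's complement) = …000000001110
AND   = 000000000010 = 2
(x & -x isolates the lowest set bit of x.)

2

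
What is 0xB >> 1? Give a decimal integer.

5

0xB = 1011
shift right by 1 → 0101 = 5
(equivalently, floor(11 / 2))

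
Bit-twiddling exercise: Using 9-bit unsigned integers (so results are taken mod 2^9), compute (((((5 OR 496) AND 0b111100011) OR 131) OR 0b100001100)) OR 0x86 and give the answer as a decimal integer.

5 = 000000101
496 = 111110000
→ OR → 111110101 = 501
0b111100011 = 111100011
→ AND → 111100001 = 481
131 = 010000011
→ OR → 111100011 = 483
0b100001100 = 100001100
→ OR → 111101111 = 495
0x86 = 010000110
→ OR → 111101111 = 495

495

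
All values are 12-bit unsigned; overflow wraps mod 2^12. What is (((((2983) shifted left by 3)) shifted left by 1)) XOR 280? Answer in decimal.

2983 = 101110100111
→ shifted left by 3 (mod 2^12) → 110100111000 = 3384
→ shifted left by 1 (mod 2^12) → 101001110000 = 2672
280 = 000100011000
→ XOR → 101101101000 = 2920

2920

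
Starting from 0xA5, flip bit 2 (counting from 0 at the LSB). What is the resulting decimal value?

x = 000010100101
bit 2 is currently 1; toggle it via x ^ (1 << 2) = x ^ 4
→ 000010100001 = 161

161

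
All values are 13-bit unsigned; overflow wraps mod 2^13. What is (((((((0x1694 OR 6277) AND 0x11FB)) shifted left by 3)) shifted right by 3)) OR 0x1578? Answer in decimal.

0x1694 = 1011010010100
6277 = 1100010000101
→ OR → 1111010010101 = 7829
0x11FB = 1000111111011
→ AND → 1000010010001 = 4241
→ shifted left by 3 (mod 2^13) → 0010010001000 = 1160
→ shifted right by 3 → 0000010010001 = 145
0x1578 = 1010101111000
→ OR → 1010111111001 = 5625

5625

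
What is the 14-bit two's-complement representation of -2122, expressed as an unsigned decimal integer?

2122 in 14 bits: 00100001001010
Invert: 11011110110101
Add 1:  11011110110110 = 14262
(Check: 2^14 - 2122 = 16384 - 2122 = 14262.)

14262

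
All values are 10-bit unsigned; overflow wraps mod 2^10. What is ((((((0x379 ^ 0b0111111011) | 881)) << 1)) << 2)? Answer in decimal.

920

0x379 = 1101111001
0b0111111011 = 0111111011
→ ^ → 1010000010 = 642
881 = 1101110001
→ | → 1111110011 = 1011
→ << 1 (mod 2^10) → 1111100110 = 998
→ << 2 (mod 2^10) → 1110011000 = 920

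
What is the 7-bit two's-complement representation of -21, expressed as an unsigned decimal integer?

21 in 7 bits: 0010101
Invert: 1101010
Add 1:  1101011 = 107
(Check: 2^7 - 21 = 128 - 21 = 107.)

107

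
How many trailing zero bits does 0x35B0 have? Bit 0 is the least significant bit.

4

0x35B0 = 11010110110000
Trailing zeros: 4, so the lowest set bit is bit 4 (value 16).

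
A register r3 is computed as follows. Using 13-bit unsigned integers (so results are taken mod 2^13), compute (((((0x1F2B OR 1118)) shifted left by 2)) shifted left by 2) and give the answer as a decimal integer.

0x1F2B = 1111100101011
1118 = 0010001011110
→ OR → 1111101111111 = 8063
→ shifted left by 2 (mod 2^13) → 1110111111100 = 7676
→ shifted left by 2 (mod 2^13) → 1011111110000 = 6128

6128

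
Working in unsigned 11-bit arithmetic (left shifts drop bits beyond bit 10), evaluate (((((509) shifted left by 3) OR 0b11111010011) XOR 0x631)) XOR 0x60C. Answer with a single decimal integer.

1990

509 = 00111111101
→ shifted left by 3 (mod 2^11) → 11111101000 = 2024
0b11111010011 = 11111010011
→ OR → 11111111011 = 2043
0x631 = 11000110001
→ XOR → 00111001010 = 458
0x60C = 11000001100
→ XOR → 11111000110 = 1990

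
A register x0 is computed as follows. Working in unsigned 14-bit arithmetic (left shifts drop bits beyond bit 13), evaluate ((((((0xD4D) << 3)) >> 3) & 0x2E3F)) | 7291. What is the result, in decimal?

7295

0xD4D = 00110101001101
→ << 3 (mod 2^14) → 10101001101000 = 10856
→ >> 3 → 00010101001101 = 1357
0x2E3F = 10111000111111
→ & → 00010000001101 = 1037
7291 = 01110001111011
→ | → 01110001111111 = 7295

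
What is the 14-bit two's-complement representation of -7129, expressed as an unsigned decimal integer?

9255

7129 in 14 bits: 01101111011001
Invert: 10010000100110
Add 1:  10010000100111 = 9255
(Check: 2^14 - 7129 = 16384 - 7129 = 9255.)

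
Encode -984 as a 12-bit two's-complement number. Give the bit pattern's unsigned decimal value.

3112

984 in 12 bits: 001111011000
Invert: 110000100111
Add 1:  110000101000 = 3112
(Check: 2^12 - 984 = 4096 - 984 = 3112.)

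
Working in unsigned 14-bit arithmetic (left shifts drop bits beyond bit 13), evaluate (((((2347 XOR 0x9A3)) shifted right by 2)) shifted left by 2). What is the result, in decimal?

136

2347 = 00100100101011
0x9A3 = 00100110100011
→ XOR → 00000010001000 = 136
→ shifted right by 2 → 00000000100010 = 34
→ shifted left by 2 (mod 2^14) → 00000010001000 = 136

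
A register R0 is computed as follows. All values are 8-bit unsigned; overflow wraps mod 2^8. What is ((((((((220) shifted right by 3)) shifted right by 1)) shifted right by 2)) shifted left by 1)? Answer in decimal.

220 = 11011100
→ shifted right by 3 → 00011011 = 27
→ shifted right by 1 → 00001101 = 13
→ shifted right by 2 → 00000011 = 3
→ shifted left by 1 (mod 2^8) → 00000110 = 6

6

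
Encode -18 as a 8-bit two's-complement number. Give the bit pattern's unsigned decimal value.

238

18 in 8 bits: 00010010
Invert: 11101101
Add 1:  11101110 = 238
(Check: 2^8 - 18 = 256 - 18 = 238.)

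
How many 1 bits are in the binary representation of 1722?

1722 = 11010111010
Count the 1s: 1 + 1 + 1 + 1 + 1 + 1 + 1 = 7

7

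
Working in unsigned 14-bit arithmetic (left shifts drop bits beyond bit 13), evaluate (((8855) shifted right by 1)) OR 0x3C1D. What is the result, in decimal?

8855 = 10001010010111
→ shifted right by 1 → 01000101001011 = 4427
0x3C1D = 11110000011101
→ OR → 11110101011111 = 15711

15711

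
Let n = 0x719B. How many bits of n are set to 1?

9

0x719B = 111000110011011
Count the 1s: 1 + 1 + 1 + 1 + 1 + 1 + 1 + 1 + 1 = 9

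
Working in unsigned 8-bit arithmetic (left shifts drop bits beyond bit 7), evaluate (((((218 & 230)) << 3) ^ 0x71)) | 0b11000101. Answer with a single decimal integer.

229

218 = 11011010
230 = 11100110
→ & → 11000010 = 194
→ << 3 (mod 2^8) → 00010000 = 16
0x71 = 01110001
→ ^ → 01100001 = 97
0b11000101 = 11000101
→ | → 11100101 = 229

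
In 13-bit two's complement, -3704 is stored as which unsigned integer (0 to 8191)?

4488

3704 in 13 bits: 0111001111000
Invert: 1000110000111
Add 1:  1000110001000 = 4488
(Check: 2^13 - 3704 = 8192 - 3704 = 4488.)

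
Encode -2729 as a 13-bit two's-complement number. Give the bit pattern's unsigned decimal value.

2729 in 13 bits: 0101010101001
Invert: 1010101010110
Add 1:  1010101010111 = 5463
(Check: 2^13 - 2729 = 8192 - 2729 = 5463.)

5463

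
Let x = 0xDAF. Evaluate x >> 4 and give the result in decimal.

0xDAF = 110110101111
shift right by 4 → 000011011010 = 218
(equivalently, floor(3503 / 16))

218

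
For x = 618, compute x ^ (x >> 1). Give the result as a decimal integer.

863

x = 1001101010 = 618
x>>1 = 0100110101
XOR  = 1101011111 = 863
(x ^ (x >> 1) gives the standard binary-reflected Gray code of x.)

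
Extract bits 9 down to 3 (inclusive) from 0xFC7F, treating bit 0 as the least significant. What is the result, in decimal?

v = 1111110001111111
Shift right by 3: 1111110001111
Mask low 7 bits: 0001111 = 15

15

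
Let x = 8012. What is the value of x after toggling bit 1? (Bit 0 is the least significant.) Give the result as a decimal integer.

8014

x = 1111101001100
bit 1 is currently 0; toggle it via x ^ (1 << 1) = x ^ 2
→ 1111101001110 = 8014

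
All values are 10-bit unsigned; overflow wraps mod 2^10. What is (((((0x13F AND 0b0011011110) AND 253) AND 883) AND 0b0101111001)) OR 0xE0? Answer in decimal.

240

0x13F = 0100111111
0b0011011110 = 0011011110
→ AND → 0000011110 = 30
253 = 0011111101
→ AND → 0000011100 = 28
883 = 1101110011
→ AND → 0000010000 = 16
0b0101111001 = 0101111001
→ AND → 0000010000 = 16
0xE0 = 0011100000
→ OR → 0011110000 = 240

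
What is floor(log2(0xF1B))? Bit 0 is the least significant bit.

0xF1B = 111100011011
The topmost 1 is at position 11 (since 2^11 = 2048 ≤ 3867 < 4096).

11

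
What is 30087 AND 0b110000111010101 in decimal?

30087 = 111010110000111
b = 110000111010101
AND → 110000110000101 = 24965

24965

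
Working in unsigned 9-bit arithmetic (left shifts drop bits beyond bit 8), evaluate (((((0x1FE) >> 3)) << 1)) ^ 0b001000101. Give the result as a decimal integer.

59

0x1FE = 111111110
→ >> 3 → 000111111 = 63
→ << 1 (mod 2^9) → 001111110 = 126
0b001000101 = 001000101
→ ^ → 000111011 = 59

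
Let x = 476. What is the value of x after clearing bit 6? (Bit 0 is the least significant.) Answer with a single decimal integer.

412

x = 111011100
bit 6 is currently 1; clear it via x & ~(1 << 6) = x & ~64
→ 110011100 = 412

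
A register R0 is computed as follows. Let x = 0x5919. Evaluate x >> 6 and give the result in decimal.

356

0x5919 = 101100100011001
shift right by 6 → 000000101100100 = 356
(equivalently, floor(22809 / 64))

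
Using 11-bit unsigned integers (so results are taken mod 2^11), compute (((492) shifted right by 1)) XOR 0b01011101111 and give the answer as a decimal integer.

537

492 = 00111101100
→ shifted right by 1 → 00011110110 = 246
0b01011101111 = 01011101111
→ XOR → 01000011001 = 537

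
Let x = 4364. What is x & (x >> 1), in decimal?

4

x = 1000100001100 = 4364
x>>1 = 0100010000110
AND  = 0000000000100 = 4
(x & (x >> 1) has a 1 wherever x has two consecutive 1 bits.)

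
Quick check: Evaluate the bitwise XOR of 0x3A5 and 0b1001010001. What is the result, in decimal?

0x3A5 = 1110100101
b = 1001010001
XOR → 0111110100 = 500

500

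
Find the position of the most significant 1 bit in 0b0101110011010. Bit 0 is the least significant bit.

0b0101110011010 = 101110011010
The topmost 1 is at position 11 (since 2^11 = 2048 ≤ 2970 < 4096).

11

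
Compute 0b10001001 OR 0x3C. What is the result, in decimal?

189

a = 10001001
0x3C = 00111100
 OR → 10111101 = 189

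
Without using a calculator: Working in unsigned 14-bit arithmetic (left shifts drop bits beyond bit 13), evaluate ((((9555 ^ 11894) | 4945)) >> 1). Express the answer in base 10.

3514

9555 = 10010101010011
11894 = 10111001110110
→ ^ → 00101100100101 = 2853
4945 = 01001101010001
→ | → 01101101110101 = 7029
→ >> 1 → 00110110111010 = 3514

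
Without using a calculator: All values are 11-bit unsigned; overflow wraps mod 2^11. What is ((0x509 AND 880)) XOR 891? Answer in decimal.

635

0x509 = 10100001001
880 = 01101110000
→ AND → 00100000000 = 256
891 = 01101111011
→ XOR → 01001111011 = 635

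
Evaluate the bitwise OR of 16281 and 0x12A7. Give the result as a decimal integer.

16319

16281 = 11111110011001
0x12A7 = 01001010100111
 OR → 11111110111111 = 16319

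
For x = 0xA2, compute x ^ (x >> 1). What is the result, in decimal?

243

x = 10100010 = 162
x>>1 = 01010001
XOR  = 11110011 = 243
(x ^ (x >> 1) gives the standard binary-reflected Gray code of x.)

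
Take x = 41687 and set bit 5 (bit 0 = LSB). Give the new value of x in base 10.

x = 1010001011010111
bit 5 is currently 0; set it via x | (1 << 5) = x | 32
→ 1010001011110111 = 41719

41719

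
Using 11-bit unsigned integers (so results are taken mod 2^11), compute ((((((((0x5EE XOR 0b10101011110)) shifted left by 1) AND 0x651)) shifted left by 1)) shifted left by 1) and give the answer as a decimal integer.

0x5EE = 10111101110
0b10101011110 = 10101011110
→ XOR → 00010110000 = 176
→ shifted left by 1 (mod 2^11) → 00101100000 = 352
0x651 = 11001010001
→ AND → 00001000000 = 64
→ shifted left by 1 (mod 2^11) → 00010000000 = 128
→ shifted left by 1 (mod 2^11) → 00100000000 = 256

256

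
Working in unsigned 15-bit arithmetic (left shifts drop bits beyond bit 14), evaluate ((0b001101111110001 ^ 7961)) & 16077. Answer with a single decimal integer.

0b001101111110001 = 001101111110001
7961 = 001111100011001
→ ^ → 000010011101000 = 1256
16077 = 011111011001101
→ & → 000010011001000 = 1224

1224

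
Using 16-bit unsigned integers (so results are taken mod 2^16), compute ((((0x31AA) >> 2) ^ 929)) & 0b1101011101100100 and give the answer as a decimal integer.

1856

0x31AA = 0011000110101010
→ >> 2 → 0000110001101010 = 3178
929 = 0000001110100001
→ ^ → 0000111111001011 = 4043
0b1101011101100100 = 1101011101100100
→ & → 0000011101000000 = 1856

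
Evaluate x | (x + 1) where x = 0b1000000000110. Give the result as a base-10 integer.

4103

x = 1000000000110 = 4102
x + 1 = 1000000000111
OR    = 1000000000111 = 4103
(x | (x + 1) sets the lowest cleared bit.)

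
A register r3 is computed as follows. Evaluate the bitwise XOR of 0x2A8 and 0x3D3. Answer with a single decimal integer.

379

0x2A8 = 1010101000
0x3D3 = 1111010011
XOR → 0101111011 = 379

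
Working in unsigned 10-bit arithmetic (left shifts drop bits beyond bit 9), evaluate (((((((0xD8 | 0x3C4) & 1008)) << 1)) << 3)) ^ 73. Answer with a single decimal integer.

329

0xD8 = 0011011000
0x3C4 = 1111000100
→ | → 1111011100 = 988
1008 = 1111110000
→ & → 1111010000 = 976
→ << 1 (mod 2^10) → 1110100000 = 928
→ << 3 (mod 2^10) → 0100000000 = 256
73 = 0001001001
→ ^ → 0101001001 = 329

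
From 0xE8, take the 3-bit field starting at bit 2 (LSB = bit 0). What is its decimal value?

2

v = 11101000
Shift right by 2: 111010
Mask low 3 bits: 010 = 2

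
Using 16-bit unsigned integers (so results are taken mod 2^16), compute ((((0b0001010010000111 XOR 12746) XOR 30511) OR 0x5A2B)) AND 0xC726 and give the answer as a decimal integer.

16930

0b0001010010000111 = 0001010010000111
12746 = 0011000111001010
→ XOR → 0010010101001101 = 9549
30511 = 0111011100101111
→ XOR → 0101001001100010 = 21090
0x5A2B = 0101101000101011
→ OR → 0101101001101011 = 23147
0xC726 = 1100011100100110
→ AND → 0100001000100010 = 16930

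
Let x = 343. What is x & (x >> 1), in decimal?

x = 101010111 = 343
x>>1 = 010101011
AND  = 000000011 = 3
(x & (x >> 1) has a 1 wherever x has two consecutive 1 bits.)

3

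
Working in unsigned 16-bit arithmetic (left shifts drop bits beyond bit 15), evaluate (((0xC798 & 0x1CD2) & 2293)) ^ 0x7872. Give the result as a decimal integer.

30946

0xC798 = 1100011110011000
0x1CD2 = 0001110011010010
→ & → 0000010010010000 = 1168
2293 = 0000100011110101
→ & → 0000000010010000 = 144
0x7872 = 0111100001110010
→ ^ → 0111100011100010 = 30946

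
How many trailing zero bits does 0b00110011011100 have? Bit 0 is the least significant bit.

0b00110011011100 = 110011011100
Trailing zeros: 2, so the lowest set bit is bit 2 (value 4).

2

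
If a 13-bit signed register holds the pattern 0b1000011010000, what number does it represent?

pattern = 1000011010000 (MSB is 1 ⇒ negative)
Invert: 0111100101111, add 1 → 0111100110000 = 3888, so the value is -3888.
(Equivalently: 4304 - 2^13 = 4304 - 8192 = -3888.)

-3888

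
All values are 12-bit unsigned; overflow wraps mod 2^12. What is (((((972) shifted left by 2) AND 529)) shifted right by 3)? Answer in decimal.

66

972 = 001111001100
→ shifted left by 2 (mod 2^12) → 111100110000 = 3888
529 = 001000010001
→ AND → 001000010000 = 528
→ shifted right by 3 → 000001000010 = 66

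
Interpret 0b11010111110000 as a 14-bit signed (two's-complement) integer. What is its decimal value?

-2576

pattern = 11010111110000 (MSB is 1 ⇒ negative)
Invert: 00101000001111, add 1 → 00101000010000 = 2576, so the value is -2576.
(Equivalently: 13808 - 2^14 = 13808 - 16384 = -2576.)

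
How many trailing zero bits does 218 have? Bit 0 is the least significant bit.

1

218 = 11011010
Trailing zeros: 1, so the lowest set bit is bit 1 (value 2).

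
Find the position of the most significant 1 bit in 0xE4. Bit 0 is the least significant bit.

0xE4 = 11100100
The topmost 1 is at position 7 (since 2^7 = 128 ≤ 228 < 256).

7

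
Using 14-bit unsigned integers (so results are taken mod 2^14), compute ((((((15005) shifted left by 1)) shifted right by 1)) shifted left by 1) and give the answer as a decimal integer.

15005 = 11101010011101
→ shifted left by 1 (mod 2^14) → 11010100111010 = 13626
→ shifted right by 1 → 01101010011101 = 6813
→ shifted left by 1 (mod 2^14) → 11010100111010 = 13626

13626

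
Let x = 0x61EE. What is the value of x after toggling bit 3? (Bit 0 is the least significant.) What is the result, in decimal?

x = 0110000111101110
bit 3 is currently 1; toggle it via x ^ (1 << 3) = x ^ 8
→ 0110000111100110 = 25062

25062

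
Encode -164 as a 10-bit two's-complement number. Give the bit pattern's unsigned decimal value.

860

164 in 10 bits: 0010100100
Invert: 1101011011
Add 1:  1101011100 = 860
(Check: 2^10 - 164 = 1024 - 164 = 860.)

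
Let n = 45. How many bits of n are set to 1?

4

45 = 101101
Count the 1s: 1 + 1 + 1 + 1 = 4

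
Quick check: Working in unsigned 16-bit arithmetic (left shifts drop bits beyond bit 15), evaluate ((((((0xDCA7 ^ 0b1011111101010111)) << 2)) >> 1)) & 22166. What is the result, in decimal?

0xDCA7 = 1101110010100111
0b1011111101010111 = 1011111101010111
→ ^ → 0110001111110000 = 25584
→ << 2 (mod 2^16) → 1000111111000000 = 36800
→ >> 1 → 0100011111100000 = 18400
22166 = 0101011010010110
→ & → 0100011010000000 = 18048

18048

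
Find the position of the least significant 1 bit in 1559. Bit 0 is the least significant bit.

1559 = 11000010111
Trailing zeros: 0, so the lowest set bit is bit 0 (value 1).

0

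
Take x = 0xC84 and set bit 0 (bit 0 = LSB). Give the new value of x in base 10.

x = 110010000100
bit 0 is currently 0; set it via x | (1 << 0) = x | 1
→ 110010000101 = 3205

3205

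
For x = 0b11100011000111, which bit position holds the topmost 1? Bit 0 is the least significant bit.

13

0b11100011000111 = 11100011000111
The topmost 1 is at position 13 (since 2^13 = 8192 ≤ 14535 < 16384).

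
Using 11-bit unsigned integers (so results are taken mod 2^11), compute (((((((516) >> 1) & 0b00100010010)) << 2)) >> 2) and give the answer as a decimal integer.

516 = 01000000100
→ >> 1 → 00100000010 = 258
0b00100010010 = 00100010010
→ & → 00100000010 = 258
→ << 2 (mod 2^11) → 10000001000 = 1032
→ >> 2 → 00100000010 = 258

258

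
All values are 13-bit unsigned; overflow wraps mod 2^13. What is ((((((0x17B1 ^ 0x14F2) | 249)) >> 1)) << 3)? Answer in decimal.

4072

0x17B1 = 1011110110001
0x14F2 = 1010011110010
→ ^ → 0001101000011 = 835
249 = 0000011111001
→ | → 0001111111011 = 1019
→ >> 1 → 0000111111101 = 509
→ << 3 (mod 2^13) → 0111111101000 = 4072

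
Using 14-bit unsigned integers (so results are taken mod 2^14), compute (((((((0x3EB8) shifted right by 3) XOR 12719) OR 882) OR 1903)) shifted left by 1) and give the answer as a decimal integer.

12030

0x3EB8 = 11111010111000
→ shifted right by 3 → 00011111010111 = 2007
12719 = 11000110101111
→ XOR → 11011001111000 = 13944
882 = 00001101110010
→ OR → 11011101111010 = 14202
1903 = 00011101101111
→ OR → 11011101111111 = 14207
→ shifted left by 1 (mod 2^14) → 10111011111110 = 12030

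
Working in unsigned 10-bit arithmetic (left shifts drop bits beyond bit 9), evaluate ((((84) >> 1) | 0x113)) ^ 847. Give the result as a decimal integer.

84 = 0001010100
→ >> 1 → 0000101010 = 42
0x113 = 0100010011
→ | → 0100111011 = 315
847 = 1101001111
→ ^ → 1001110100 = 628

628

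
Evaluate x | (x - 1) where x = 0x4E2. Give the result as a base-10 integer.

x = 10011100010 = 1250
x - 1 = 10011100001
OR    = 10011100011 = 1251
(x | (x - 1) sets all bits below the lowest set bit.)

1251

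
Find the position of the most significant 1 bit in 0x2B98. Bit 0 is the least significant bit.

0x2B98 = 10101110011000
The topmost 1 is at position 13 (since 2^13 = 8192 ≤ 11160 < 16384).

13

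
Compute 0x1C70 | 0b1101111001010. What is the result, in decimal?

0x1C70 = 1110001110000
b = 1101111001010
 OR → 1111111111010 = 8186

8186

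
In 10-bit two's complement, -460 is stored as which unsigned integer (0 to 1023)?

460 in 10 bits: 0111001100
Invert: 1000110011
Add 1:  1000110100 = 564
(Check: 2^10 - 460 = 1024 - 460 = 564.)

564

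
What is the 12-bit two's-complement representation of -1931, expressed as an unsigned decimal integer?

2165

1931 in 12 bits: 011110001011
Invert: 100001110100
Add 1:  100001110101 = 2165
(Check: 2^12 - 1931 = 4096 - 1931 = 2165.)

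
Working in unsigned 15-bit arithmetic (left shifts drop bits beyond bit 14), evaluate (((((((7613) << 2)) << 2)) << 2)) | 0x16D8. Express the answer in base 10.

7613 = 001110110111101
→ << 2 (mod 2^15) → 111011011110100 = 30452
→ << 2 (mod 2^15) → 101101111010000 = 23504
→ << 2 (mod 2^15) → 110111101000000 = 28480
0x16D8 = 001011011011000
→ | → 111111111011000 = 32728

32728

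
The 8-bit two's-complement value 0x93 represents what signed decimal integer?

-109

pattern = 10010011 (MSB is 1 ⇒ negative)
Invert: 01101100, add 1 → 01101101 = 109, so the value is -109.
(Equivalently: 147 - 2^8 = 147 - 256 = -109.)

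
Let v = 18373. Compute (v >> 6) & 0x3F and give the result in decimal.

31

v = 100011111000101
Shift right by 6: 100011111
Mask low 6 bits: 011111 = 31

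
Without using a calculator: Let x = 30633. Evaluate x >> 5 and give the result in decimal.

957

30633 = 111011110101001
shift right by 5 → 000001110111101 = 957
(equivalently, floor(30633 / 32))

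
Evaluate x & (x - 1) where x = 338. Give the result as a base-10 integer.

336

x = 101010010 = 338
x - 1 = 101010001
AND   = 101010000 = 336
(x & (x - 1) clears the lowest set bit of x.)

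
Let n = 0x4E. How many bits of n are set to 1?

0x4E = 1001110
Count the 1s: 1 + 1 + 1 + 1 = 4

4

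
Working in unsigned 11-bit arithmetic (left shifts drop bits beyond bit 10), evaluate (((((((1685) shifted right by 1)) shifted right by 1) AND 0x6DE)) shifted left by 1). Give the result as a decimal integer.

1685 = 11010010101
→ shifted right by 1 → 01101001010 = 842
→ shifted right by 1 → 00110100101 = 421
0x6DE = 11011011110
→ AND → 00010000100 = 132
→ shifted left by 1 (mod 2^11) → 00100001000 = 264

264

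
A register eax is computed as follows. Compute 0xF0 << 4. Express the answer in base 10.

0xF0 = 000011110000
shift left by 4 → 111100000000 = 3840
(equivalently, 240 × 2^4 = 240 × 16)

3840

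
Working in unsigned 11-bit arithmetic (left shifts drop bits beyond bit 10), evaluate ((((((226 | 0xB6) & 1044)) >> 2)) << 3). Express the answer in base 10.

226 = 00011100010
0xB6 = 00010110110
→ | → 00011110110 = 246
1044 = 10000010100
→ & → 00000010100 = 20
→ >> 2 → 00000000101 = 5
→ << 3 (mod 2^11) → 00000101000 = 40

40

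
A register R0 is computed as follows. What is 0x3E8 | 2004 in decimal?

0x3E8 = 01111101000
2004 = 11111010100
 OR → 11111111100 = 2044

2044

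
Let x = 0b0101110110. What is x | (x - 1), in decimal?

375

x = 101110110 = 374
x - 1 = 101110101
OR    = 101110111 = 375
(x | (x - 1) sets all bits below the lowest set bit.)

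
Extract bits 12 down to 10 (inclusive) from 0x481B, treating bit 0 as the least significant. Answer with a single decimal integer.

v = 0100100000011011
Shift right by 10: 010010
Mask low 3 bits: 010 = 2

2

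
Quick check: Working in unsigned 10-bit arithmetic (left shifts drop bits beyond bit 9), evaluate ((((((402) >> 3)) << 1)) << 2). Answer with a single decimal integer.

402 = 0110010010
→ >> 3 → 0000110010 = 50
→ << 1 (mod 2^10) → 0001100100 = 100
→ << 2 (mod 2^10) → 0110010000 = 400

400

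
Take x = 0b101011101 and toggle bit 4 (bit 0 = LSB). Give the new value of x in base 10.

333

x = 101011101
bit 4 is currently 1; toggle it via x ^ (1 << 4) = x ^ 16
→ 101001101 = 333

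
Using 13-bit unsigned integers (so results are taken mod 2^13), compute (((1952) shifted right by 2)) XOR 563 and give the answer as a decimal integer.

987

1952 = 0011110100000
→ shifted right by 2 → 0000111101000 = 488
563 = 0001000110011
→ XOR → 0001111011011 = 987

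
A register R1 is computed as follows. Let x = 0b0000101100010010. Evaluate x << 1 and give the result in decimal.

5668

x = 0101100010010
shift left by 1 → 1011000100100 = 5668
(equivalently, 2834 × 2^1 = 2834 × 2)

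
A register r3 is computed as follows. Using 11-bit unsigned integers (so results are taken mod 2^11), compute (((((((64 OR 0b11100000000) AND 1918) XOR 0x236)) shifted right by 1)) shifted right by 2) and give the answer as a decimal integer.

64 = 00001000000
0b11100000000 = 11100000000
→ OR → 11101000000 = 1856
1918 = 11101111110
→ AND → 11101000000 = 1856
0x236 = 01000110110
→ XOR → 10101110110 = 1398
→ shifted right by 1 → 01010111011 = 699
→ shifted right by 2 → 00010101110 = 174

174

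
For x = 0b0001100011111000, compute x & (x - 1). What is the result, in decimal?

x = 1100011111000 = 6392
x - 1 = 1100011110111
AND   = 1100011110000 = 6384
(x & (x - 1) clears the lowest set bit of x.)

6384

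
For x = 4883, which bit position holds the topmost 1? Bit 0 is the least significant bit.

4883 = 1001100010011
The topmost 1 is at position 12 (since 2^12 = 4096 ≤ 4883 < 8192).

12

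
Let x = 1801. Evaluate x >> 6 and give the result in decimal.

1801 = 11100001001
shift right by 6 → 00000011100 = 28
(equivalently, floor(1801 / 64))

28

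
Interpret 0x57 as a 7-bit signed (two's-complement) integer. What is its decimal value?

pattern = 1010111 (MSB is 1 ⇒ negative)
Invert: 0101000, add 1 → 0101001 = 41, so the value is -41.
(Equivalently: 87 - 2^7 = 87 - 128 = -41.)

-41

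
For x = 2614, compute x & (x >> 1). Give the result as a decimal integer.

x = 101000110110 = 2614
x>>1 = 010100011011
AND  = 000000010010 = 18
(x & (x >> 1) has a 1 wherever x has two consecutive 1 bits.)

18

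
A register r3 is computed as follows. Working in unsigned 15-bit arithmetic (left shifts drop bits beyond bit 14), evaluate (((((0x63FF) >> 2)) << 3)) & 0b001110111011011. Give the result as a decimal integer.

0x63FF = 110001111111111
→ >> 2 → 001100011111111 = 6399
→ << 3 (mod 2^15) → 100011111111000 = 18424
0b001110111011011 = 001110111011011
→ & → 000010111011000 = 1496

1496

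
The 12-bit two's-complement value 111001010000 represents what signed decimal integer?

-432

pattern = 111001010000 (MSB is 1 ⇒ negative)
Invert: 000110101111, add 1 → 000110110000 = 432, so the value is -432.
(Equivalently: 3664 - 2^12 = 3664 - 4096 = -432.)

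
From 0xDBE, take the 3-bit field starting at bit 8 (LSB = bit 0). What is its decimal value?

5

v = 0110110111110
Shift right by 8: 01101
Mask low 3 bits: 101 = 5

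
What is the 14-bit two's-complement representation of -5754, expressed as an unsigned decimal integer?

10630

5754 in 14 bits: 01011001111010
Invert: 10100110000101
Add 1:  10100110000110 = 10630
(Check: 2^14 - 5754 = 16384 - 5754 = 10630.)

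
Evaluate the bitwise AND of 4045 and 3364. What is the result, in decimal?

4045 = 111111001101
3364 = 110100100100
AND → 110100000100 = 3332

3332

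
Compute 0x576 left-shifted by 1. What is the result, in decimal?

2796

0x576 = 010101110110
shift left by 1 → 101011101100 = 2796
(equivalently, 1398 × 2^1 = 1398 × 2)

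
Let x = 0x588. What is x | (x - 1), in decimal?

1423

x = 10110001000 = 1416
x - 1 = 10110000111
OR    = 10110001111 = 1423
(x | (x - 1) sets all bits below the lowest set bit.)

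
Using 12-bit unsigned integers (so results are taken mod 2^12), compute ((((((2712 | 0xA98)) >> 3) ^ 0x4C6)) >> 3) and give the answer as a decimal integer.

2712 = 101010011000
0xA98 = 101010011000
→ | → 101010011000 = 2712
→ >> 3 → 000101010011 = 339
0x4C6 = 010011000110
→ ^ → 010110010101 = 1429
→ >> 3 → 000010110010 = 178

178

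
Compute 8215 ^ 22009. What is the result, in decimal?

8215 = 010000000010111
22009 = 101010111111001
XOR → 111010111101110 = 30190

30190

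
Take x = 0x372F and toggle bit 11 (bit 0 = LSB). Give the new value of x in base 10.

16175

x = 11011100101111
bit 11 is currently 0; toggle it via x ^ (1 << 11) = x ^ 2048
→ 11111100101111 = 16175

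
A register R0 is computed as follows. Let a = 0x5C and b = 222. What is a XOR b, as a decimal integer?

0x5C = 01011100
222 = 11011110
XOR → 10000010 = 130

130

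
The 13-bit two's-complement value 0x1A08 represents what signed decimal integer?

-1528

pattern = 1101000001000 (MSB is 1 ⇒ negative)
Invert: 0010111110111, add 1 → 0010111111000 = 1528, so the value is -1528.
(Equivalently: 6664 - 2^13 = 6664 - 8192 = -1528.)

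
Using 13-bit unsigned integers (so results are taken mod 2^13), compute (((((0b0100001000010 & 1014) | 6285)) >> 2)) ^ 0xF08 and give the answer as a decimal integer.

2363

0b0100001000010 = 0100001000010
1014 = 0001111110110
→ & → 0000001000010 = 66
6285 = 1100010001101
→ | → 1100011001111 = 6351
→ >> 2 → 0011000110011 = 1587
0xF08 = 0111100001000
→ ^ → 0100100111011 = 2363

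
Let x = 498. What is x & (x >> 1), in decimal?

240

x = 111110010 = 498
x>>1 = 011111001
AND  = 011110000 = 240
(x & (x >> 1) has a 1 wherever x has two consecutive 1 bits.)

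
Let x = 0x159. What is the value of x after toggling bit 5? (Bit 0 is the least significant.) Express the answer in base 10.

x = 101011001
bit 5 is currently 0; toggle it via x ^ (1 << 5) = x ^ 32
→ 101111001 = 377

377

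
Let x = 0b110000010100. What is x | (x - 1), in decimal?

x = 110000010100 = 3092
x - 1 = 110000010011
OR    = 110000010111 = 3095
(x | (x - 1) sets all bits below the lowest set bit.)

3095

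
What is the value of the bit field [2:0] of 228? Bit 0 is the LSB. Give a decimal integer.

v = 0011100100
Shift right by 0: 0011100100
Mask low 3 bits: 100 = 4

4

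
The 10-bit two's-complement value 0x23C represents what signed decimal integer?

-452

pattern = 1000111100 (MSB is 1 ⇒ negative)
Invert: 0111000011, add 1 → 0111000100 = 452, so the value is -452.
(Equivalently: 572 - 2^10 = 572 - 1024 = -452.)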